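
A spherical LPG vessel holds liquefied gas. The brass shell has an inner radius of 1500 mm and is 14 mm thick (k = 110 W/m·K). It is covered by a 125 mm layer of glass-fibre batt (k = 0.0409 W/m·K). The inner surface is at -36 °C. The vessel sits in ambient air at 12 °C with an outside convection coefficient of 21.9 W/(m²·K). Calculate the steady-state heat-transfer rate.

Spherical conduction: R = (1/r_in − 1/r_out)/(4πk) per layer; series-sum.
R_brass shell = (1/1.5 − 1/1.514)/(4π×110) = 4.46×10^-6 K/W
R_glass-fibre batt = (1/1.514 − 1/1.639)/(4π×0.0409) = 0.09801 K/W
R_outer film = 1/(h·4πr_o²) = 1/(21.9×4π×1.639²) = 0.001353 K/W
R_total = 0.09937 K/W
Q = ΔT/R_total = 48/0.09937

Q ≈ 483 W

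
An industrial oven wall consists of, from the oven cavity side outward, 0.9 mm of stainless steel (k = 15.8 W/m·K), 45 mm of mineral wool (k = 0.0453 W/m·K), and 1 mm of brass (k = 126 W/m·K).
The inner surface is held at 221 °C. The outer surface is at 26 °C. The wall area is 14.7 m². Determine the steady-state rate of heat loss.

Thermal resistances in series:
R_stainless steel = L/(kA) = 0.0009/(15.8×14.7) = 3.875×10^-6 K/W
R_mineral wool = L/(kA) = 0.045/(0.0453×14.7) = 0.06758 K/W
R_brass = L/(kA) = 0.001/(126×14.7) = 5.399×10^-7 K/W
R_total = 0.06758 K/W
Q = ΔT / R_total = 195 / 0.06758

Q ≈ 2890 W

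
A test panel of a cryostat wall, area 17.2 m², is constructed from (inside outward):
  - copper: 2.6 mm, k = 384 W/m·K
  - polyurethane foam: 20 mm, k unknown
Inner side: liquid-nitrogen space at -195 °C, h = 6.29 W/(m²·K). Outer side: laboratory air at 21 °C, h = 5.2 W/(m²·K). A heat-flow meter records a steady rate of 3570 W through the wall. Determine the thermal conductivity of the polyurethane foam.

k ≈ 0.029 W/(m·K)

Series thermal resistances:
R_inner film = 1/(h_i·A) = 1/(6.29×17.2) = 0.009243 K/W
R_copper = L/(kA) = 0.0026/(384×17.2) = 3.937×10^-7 K/W
R_outer film = 1/(h_o·A) = 1/(5.2×17.2) = 0.01118 K/W
Sum of known resistances R_other = 0.02042 K/W
Total R = ΔT/Q = 216/3570 = 0.0605 K/W
R_polyurethane foam = R_total − R_other = 0.04008 K/W
k = L/(R·A) = 0.02/(0.04008×17.2)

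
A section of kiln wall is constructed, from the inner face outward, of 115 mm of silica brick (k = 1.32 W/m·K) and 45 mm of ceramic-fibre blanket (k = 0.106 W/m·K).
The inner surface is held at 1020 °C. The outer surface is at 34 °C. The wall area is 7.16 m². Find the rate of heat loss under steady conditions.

Treating each layer as a thermal resistance in series:
R_silica brick = L/(kA) = 0.115/(1.32×7.16) = 0.01217 K/W
R_ceramic-fibre blanket = L/(kA) = 0.045/(0.106×7.16) = 0.05929 K/W
R_total = 0.07146 K/W
Q = ΔT / R_total = 986 / 0.07146

Q ≈ 13800 W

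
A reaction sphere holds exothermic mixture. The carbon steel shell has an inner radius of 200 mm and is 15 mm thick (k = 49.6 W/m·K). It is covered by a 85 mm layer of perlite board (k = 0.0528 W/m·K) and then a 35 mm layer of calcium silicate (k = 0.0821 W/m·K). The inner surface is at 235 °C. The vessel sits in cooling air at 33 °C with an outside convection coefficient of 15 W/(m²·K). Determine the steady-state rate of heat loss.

Radial (spherical) resistances in series:
R_carbon steel shell = (1/0.2 − 1/0.215)/(4π×49.6) = 5.597×10^-4 K/W
R_perlite board = (1/0.215 − 1/0.3)/(4π×0.0528) = 1.986 K/W
R_calcium silicate = (1/0.3 − 1/0.335)/(4π×0.0821) = 0.3376 K/W
R_outer film = 1/(h·4πr_o²) = 1/(15×4π×0.335²) = 0.04727 K/W
R_total = 2.372 K/W
Q = ΔT/R_total = 202/2.372

Q ≈ 85.2 W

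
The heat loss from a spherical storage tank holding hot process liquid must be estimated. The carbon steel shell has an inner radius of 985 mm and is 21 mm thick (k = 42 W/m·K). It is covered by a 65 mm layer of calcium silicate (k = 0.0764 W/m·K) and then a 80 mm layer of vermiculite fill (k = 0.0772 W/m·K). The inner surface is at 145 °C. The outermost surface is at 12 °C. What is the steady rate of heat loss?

Radial (spherical) resistances in series:
R_carbon steel shell = (1/0.985 − 1/1.006)/(4π×42) = 4.015×10^-5 K/W
R_calcium silicate = (1/1.006 − 1/1.071)/(4π×0.0764) = 0.06284 K/W
R_vermiculite fill = (1/1.071 − 1/1.151)/(4π×0.0772) = 0.0669 K/W
R_total = 0.1298 K/W
Q = ΔT/R_total = 133/0.1298

Q ≈ 1020 W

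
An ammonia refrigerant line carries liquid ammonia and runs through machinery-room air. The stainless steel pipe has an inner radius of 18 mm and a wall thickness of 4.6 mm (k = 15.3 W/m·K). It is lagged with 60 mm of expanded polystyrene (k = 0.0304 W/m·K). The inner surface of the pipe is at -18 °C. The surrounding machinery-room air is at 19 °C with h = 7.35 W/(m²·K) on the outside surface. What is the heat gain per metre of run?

For a radial system each layer contributes R = ln(r_out/r_in)/(2πkL); films add R = 1/(hA).
R_stainless steel pipe wall = ln(22.6/18)/(2π×15.3×1) = 0.002367 K/W
R_expanded polystyrene = ln(82.6/22.6)/(2π×0.0304×1) = 6.785 K/W
R_outer film = 1/(h_o·2πr_oL) = 1/(7.35×2π×0.0826×1) = 0.2622 K/W
R_total = 7.05 K/W
Q = ΔT/R_total = 37/7.05

q′ ≈ 5.25 W/m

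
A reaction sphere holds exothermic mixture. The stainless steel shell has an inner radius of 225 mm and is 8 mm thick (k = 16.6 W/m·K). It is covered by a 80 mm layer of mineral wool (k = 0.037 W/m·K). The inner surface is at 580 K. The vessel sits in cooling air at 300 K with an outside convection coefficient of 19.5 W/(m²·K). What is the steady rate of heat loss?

Q ≈ 117 W

For a spherical shell R = (1/r₁ − 1/r₂)/(4πk); film R = 1/(h·4πr²). In series:
R_stainless steel shell = (1/0.225 − 1/0.233)/(4π×16.6) = 7.315×10^-4 K/W
R_mineral wool = (1/0.233 − 1/0.313)/(4π×0.037) = 2.359 K/W
R_outer film = 1/(h·4πr_o²) = 1/(19.5×4π×0.313²) = 0.04165 K/W
R_total = 2.402 K/W
Q = ΔT/R_total = 280/2.402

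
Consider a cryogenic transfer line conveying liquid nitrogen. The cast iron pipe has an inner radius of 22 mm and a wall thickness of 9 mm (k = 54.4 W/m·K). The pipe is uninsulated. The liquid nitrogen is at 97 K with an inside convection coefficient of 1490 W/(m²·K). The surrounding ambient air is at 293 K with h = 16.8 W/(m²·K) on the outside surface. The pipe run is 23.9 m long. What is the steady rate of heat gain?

Radial resistances (cylindrical: R_cond = ln(r_o/r_i)/(2πkL), R_conv = 1/(h·2πrL)):
R_inner film = 1/(h_i·2πr₁L) = 1/(1490×2π×0.022×23.9) = 2.031×10^-4 K/W
R_cast iron pipe wall = ln(31/22)/(2π×54.4×23.9) = 4.198×10^-5 K/W
R_outer film = 1/(h_o·2πr_oL) = 1/(16.8×2π×0.031×23.9) = 0.01279 K/W
R_total = 0.01303 K/W
Q = ΔT/R_total = 196/0.01303

Q ≈ 15000 W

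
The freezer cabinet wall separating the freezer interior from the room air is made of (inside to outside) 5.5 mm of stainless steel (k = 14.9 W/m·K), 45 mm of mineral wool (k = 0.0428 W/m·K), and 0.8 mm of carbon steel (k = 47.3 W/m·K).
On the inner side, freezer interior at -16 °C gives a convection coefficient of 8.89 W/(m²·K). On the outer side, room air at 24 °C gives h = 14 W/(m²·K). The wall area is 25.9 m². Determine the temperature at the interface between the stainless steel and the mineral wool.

Thermal resistances in series:
R_inner film = 1/(h_i·A) = 1/(8.89×25.9) = 0.004343 K/W
R_stainless steel = L/(kA) = 0.0055/(14.9×25.9) = 1.425×10^-5 K/W
R_mineral wool = L/(kA) = 0.045/(0.0428×25.9) = 0.04059 K/W
R_carbon steel = L/(kA) = 0.0008/(47.3×25.9) = 6.53×10^-7 K/W
R_outer film = 1/(h_o·A) = 1/(14×25.9) = 0.002758 K/W
R_total = 0.04771 K/W;  Q = ΔT/R_total = 40/0.04771 = 838.4 W
T_interface = T_inner + Q·ΣR(inner→interface) = -16 + 838×0.004357

T ≈ -12.3 °C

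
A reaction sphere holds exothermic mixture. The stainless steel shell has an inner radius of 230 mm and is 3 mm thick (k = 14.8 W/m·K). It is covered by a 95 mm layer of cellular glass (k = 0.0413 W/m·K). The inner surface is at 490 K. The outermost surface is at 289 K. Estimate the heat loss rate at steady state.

Q ≈ 83.9 W

Each spherical layer contributes R = (1/r_i − 1/r_o)/(4πk):
R_stainless steel shell = (1/0.23 − 1/0.233)/(4π×14.8) = 3.01×10^-4 K/W
R_cellular glass = (1/0.233 − 1/0.328)/(4π×0.0413) = 2.395 K/W
R_total = 2.395 K/W
Q = ΔT/R_total = 201/2.395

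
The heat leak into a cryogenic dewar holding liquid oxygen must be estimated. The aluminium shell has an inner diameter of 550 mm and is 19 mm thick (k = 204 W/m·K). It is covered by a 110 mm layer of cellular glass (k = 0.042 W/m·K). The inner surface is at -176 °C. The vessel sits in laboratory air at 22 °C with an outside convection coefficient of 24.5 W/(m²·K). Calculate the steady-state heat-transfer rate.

Q ≈ 112 W

Each spherical layer contributes R = (1/r_i − 1/r_o)/(4πk):
R_aluminium shell = (1/0.275 − 1/0.294)/(4π×204) = 9.167×10^-5 K/W
R_cellular glass = (1/0.294 − 1/0.404)/(4π×0.042) = 1.755 K/W
R_outer film = 1/(h·4πr_o²) = 1/(24.5×4π×0.404²) = 0.0199 K/W
R_total = 1.775 K/W
Q = ΔT/R_total = 198/1.775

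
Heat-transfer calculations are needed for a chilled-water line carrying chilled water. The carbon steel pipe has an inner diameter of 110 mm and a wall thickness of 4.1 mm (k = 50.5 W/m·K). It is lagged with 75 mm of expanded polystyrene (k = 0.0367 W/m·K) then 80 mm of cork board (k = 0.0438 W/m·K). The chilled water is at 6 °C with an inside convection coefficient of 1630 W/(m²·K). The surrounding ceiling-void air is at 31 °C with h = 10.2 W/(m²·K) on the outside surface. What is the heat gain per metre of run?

Per-layer cylindrical resistances, series-summed:
R_inner film = 1/(h_i·2πr₁L) = 1/(1630×2π×0.055×1) = 0.001775 K/W
R_carbon steel pipe wall = ln(59.1/55)/(2π×50.5×1) = 2.266×10^-4 K/W
R_expanded polystyrene = ln(134.1/59.1)/(2π×0.0367×1) = 3.553 K/W
R_cork board = ln(214.1/134.1)/(2π×0.0438×1) = 1.7 K/W
R_outer film = 1/(h_o·2πr_oL) = 1/(10.2×2π×0.2141×1) = 0.07288 K/W
R_total = 5.328 K/W
Q = ΔT/R_total = 25/5.328

q′ ≈ 4.69 W/m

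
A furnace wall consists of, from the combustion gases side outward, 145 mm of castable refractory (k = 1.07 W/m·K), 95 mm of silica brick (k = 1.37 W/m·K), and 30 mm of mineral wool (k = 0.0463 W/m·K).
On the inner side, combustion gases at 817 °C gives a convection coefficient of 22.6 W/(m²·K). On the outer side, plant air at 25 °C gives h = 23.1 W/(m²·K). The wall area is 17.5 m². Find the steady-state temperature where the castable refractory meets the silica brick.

T ≈ 666 °C

Series thermal resistances:
R_inner film = 1/(h_i·A) = 1/(22.6×17.5) = 0.002528 K/W
R_castable refractory = L/(kA) = 0.145/(1.07×17.5) = 0.007744 K/W
R_silica brick = L/(kA) = 0.095/(1.37×17.5) = 0.003962 K/W
R_mineral wool = L/(kA) = 0.03/(0.0463×17.5) = 0.03703 K/W
R_outer film = 1/(h_o·A) = 1/(23.1×17.5) = 0.002474 K/W
R_total = 0.05373 K/W;  Q = ΔT/R_total = 792/0.05373 = 14740 W
T_interface = T_inner − Q·ΣR(inner→interface) = 817 − 14700×0.01027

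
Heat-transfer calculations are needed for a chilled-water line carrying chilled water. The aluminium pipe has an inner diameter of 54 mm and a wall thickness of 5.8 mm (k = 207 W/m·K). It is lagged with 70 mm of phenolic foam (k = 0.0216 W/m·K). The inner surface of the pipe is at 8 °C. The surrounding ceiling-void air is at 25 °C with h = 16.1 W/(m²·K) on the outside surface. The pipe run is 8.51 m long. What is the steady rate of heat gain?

Q ≈ 17 W

Cylindrical conduction, so R = ln(r₂/r₁)/(2πkL) per layer, in series:
R_aluminium pipe wall = ln(32.8/27)/(2π×207×8.51) = 1.758×10^-5 K/W
R_phenolic foam = ln(102.8/32.8)/(2π×0.0216×8.51) = 0.9891 K/W
R_outer film = 1/(h_o·2πr_oL) = 1/(16.1×2π×0.1028×8.51) = 0.0113 K/W
R_total = 1 K/W
Q = ΔT/R_total = 17/1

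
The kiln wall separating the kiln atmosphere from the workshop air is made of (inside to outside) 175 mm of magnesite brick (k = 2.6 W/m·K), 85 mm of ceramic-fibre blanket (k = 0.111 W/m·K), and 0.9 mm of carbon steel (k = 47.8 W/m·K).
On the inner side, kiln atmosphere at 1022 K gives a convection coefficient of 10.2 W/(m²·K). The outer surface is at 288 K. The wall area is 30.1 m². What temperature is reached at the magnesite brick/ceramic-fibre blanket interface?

Model the wall as resistances in series:
R_inner film = 1/(h_i·A) = 1/(10.2×30.1) = 0.003257 K/W
R_magnesite brick = L/(kA) = 0.175/(2.6×30.1) = 0.002236 K/W
R_ceramic-fibre blanket = L/(kA) = 0.085/(0.111×30.1) = 0.02544 K/W
R_carbon steel = L/(kA) = 0.0009/(47.8×30.1) = 6.255×10^-7 K/W
R_total = 0.03093 K/W;  Q = ΔT/R_total = 734/0.03093 = 23730 W
T_interface = T_inner − Q·ΣR(inner→interface) = 1022 − 23700×0.005493

T ≈ 892 K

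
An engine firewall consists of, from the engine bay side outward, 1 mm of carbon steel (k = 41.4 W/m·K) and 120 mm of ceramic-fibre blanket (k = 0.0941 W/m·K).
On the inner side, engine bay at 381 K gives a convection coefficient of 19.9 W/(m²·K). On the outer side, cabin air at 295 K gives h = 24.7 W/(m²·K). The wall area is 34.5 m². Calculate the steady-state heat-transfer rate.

Thermal resistances in series:
R_inner film = 1/(h_i·A) = 1/(19.9×34.5) = 0.001457 K/W
R_carbon steel = L/(kA) = 0.001/(41.4×34.5) = 7.001×10^-7 K/W
R_ceramic-fibre blanket = L/(kA) = 0.12/(0.0941×34.5) = 0.03696 K/W
R_outer film = 1/(h_o·A) = 1/(24.7×34.5) = 0.001174 K/W
R_total = 0.03959 K/W
Q = ΔT / R_total = 86 / 0.03959

Q ≈ 2170 W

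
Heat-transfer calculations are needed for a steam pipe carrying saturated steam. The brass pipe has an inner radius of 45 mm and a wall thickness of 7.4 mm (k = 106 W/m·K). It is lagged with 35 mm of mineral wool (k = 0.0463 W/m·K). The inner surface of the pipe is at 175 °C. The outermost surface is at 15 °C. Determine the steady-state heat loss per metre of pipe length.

For a radial system each layer contributes R = ln(r_out/r_in)/(2πkL); films add R = 1/(hA).
R_brass pipe wall = ln(52.4/45)/(2π×106×1) = 2.286×10^-4 K/W
R_mineral wool = ln(87.4/52.4)/(2π×0.0463×1) = 1.759 K/W
R_total = 1.759 K/W
Q = ΔT/R_total = 160/1.759

q′ ≈ 91 W/m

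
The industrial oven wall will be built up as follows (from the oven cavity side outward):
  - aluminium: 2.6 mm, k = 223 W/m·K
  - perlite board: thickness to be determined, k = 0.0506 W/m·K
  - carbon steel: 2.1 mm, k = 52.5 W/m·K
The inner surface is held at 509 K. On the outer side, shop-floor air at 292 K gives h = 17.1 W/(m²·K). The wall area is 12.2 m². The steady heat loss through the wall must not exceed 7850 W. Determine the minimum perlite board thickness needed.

L ≈ 14.1 mm

Model the wall as resistances in series:
R_aluminium = L/(kA) = 0.0026/(223×12.2) = 9.557×10^-7 K/W
R_carbon steel = L/(kA) = 0.0021/(52.5×12.2) = 3.279×10^-6 K/W
R_outer film = 1/(h_o·A) = 1/(17.1×12.2) = 0.004793 K/W
Sum of the known resistances R_other = 0.004798 K/W
Required total resistance R_tot = ΔT/Q_allow = 217/7850 = 0.02764 K/W
R_perlite board = R_tot − R_other = 0.02285 K/W
L = R·k·A = 0.02285×0.0506×12.2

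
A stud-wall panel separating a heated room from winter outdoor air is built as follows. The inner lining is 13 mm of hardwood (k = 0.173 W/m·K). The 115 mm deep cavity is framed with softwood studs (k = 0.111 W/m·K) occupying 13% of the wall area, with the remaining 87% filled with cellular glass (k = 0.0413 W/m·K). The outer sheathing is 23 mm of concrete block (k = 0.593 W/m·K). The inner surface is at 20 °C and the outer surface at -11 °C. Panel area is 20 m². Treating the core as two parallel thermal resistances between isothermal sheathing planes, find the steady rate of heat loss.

Q ≈ 259 W

Sheathing layers in series; stud and cavity paths in parallel between them.
R_inner = 0.013/(0.173×20) = 0.003757 K/W
R_stud  = 0.115/(0.111×0.13×20) = 0.3985 K/W
R_cav   = 0.115/(0.0413×0.87×20) = 0.16 K/W
1/R_core = 1/R_stud + 1/R_cav → R_core = 0.1142 K/W
R_outer = 0.023/(0.593×20) = 0.001939 K/W
R_total = 0.1199 K/W
Q = ΔT/R_total = 31/0.1199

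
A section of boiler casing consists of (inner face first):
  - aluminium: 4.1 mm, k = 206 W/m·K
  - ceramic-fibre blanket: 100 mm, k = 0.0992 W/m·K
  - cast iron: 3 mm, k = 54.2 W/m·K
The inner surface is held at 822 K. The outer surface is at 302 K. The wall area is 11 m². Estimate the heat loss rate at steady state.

Using the resistance-network approach (series):
R_aluminium = L/(kA) = 0.0041/(206×11) = 1.809×10^-6 K/W
R_ceramic-fibre blanket = L/(kA) = 0.1/(0.0992×11) = 0.09164 K/W
R_cast iron = L/(kA) = 0.003/(54.2×11) = 5.032×10^-6 K/W
R_total = 0.09165 K/W
Q = ΔT / R_total = 520 / 0.09165

Q ≈ 5670 W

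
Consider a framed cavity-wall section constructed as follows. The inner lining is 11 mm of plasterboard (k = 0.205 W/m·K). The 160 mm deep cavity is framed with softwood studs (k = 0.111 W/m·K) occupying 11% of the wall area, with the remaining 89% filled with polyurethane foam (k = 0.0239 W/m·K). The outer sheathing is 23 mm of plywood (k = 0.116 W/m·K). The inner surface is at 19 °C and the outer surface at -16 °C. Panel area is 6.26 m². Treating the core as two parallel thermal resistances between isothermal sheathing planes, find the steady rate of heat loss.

Q ≈ 43.6 W

Sheathing layers in series; stud and cavity paths in parallel between them.
R_inner = 0.011/(0.205×6.26) = 0.008572 K/W
R_stud  = 0.16/(0.111×0.11×6.26) = 2.093 K/W
R_cav   = 0.16/(0.0239×0.89×6.26) = 1.202 K/W
1/R_core = 1/R_stud + 1/R_cav → R_core = 0.7634 K/W
R_outer = 0.023/(0.116×6.26) = 0.03167 K/W
R_total = 0.8036 K/W
Q = ΔT/R_total = 35/0.8036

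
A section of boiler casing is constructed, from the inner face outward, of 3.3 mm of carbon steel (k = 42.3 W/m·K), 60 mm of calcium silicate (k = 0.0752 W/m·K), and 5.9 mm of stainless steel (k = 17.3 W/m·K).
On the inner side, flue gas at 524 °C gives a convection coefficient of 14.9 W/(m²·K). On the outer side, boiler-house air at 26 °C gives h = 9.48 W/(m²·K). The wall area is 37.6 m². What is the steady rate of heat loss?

Thermal resistances in series:
R_inner film = 1/(h_i·A) = 1/(14.9×37.6) = 0.001785 K/W
R_carbon steel = L/(kA) = 0.0033/(42.3×37.6) = 2.075×10^-6 K/W
R_calcium silicate = L/(kA) = 0.06/(0.0752×37.6) = 0.02122 K/W
R_stainless steel = L/(kA) = 0.0059/(17.3×37.6) = 9.07×10^-6 K/W
R_outer film = 1/(h_o·A) = 1/(9.48×37.6) = 0.002805 K/W
R_total = 0.02582 K/W
Q = ΔT / R_total = 498 / 0.02582

Q ≈ 19300 W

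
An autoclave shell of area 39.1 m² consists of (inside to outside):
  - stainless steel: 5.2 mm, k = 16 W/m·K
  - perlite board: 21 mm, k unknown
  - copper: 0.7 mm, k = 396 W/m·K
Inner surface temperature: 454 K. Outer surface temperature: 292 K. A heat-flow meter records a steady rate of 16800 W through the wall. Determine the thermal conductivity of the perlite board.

Model the wall as resistances in series:
R_stainless steel = L/(kA) = 0.0052/(16×39.1) = 8.312×10^-6 K/W
R_copper = L/(kA) = 0.0007/(396×39.1) = 4.521×10^-8 K/W
Sum of known resistances R_other = 8.357×10^-6 K/W
Total R = ΔT/Q = 162/16800 = 0.009643 K/W
R_perlite board = R_total − R_other = 0.009634 K/W
k = L/(R·A) = 0.021/(0.009634×39.1)

k ≈ 0.0557 W/(m·K)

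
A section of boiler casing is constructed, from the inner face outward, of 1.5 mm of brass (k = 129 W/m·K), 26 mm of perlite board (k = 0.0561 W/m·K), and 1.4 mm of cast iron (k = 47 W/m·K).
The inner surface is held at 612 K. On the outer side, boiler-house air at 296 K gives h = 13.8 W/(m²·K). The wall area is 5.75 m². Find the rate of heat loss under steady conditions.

Series thermal resistances:
R_brass = L/(kA) = 0.0015/(129×5.75) = 2.022×10^-6 K/W
R_perlite board = L/(kA) = 0.026/(0.0561×5.75) = 0.0806 K/W
R_cast iron = L/(kA) = 0.0014/(47×5.75) = 5.18×10^-6 K/W
R_outer film = 1/(h_o·A) = 1/(13.8×5.75) = 0.0126 K/W
R_total = 0.09321 K/W
Q = ΔT / R_total = 316 / 0.09321

Q ≈ 3390 W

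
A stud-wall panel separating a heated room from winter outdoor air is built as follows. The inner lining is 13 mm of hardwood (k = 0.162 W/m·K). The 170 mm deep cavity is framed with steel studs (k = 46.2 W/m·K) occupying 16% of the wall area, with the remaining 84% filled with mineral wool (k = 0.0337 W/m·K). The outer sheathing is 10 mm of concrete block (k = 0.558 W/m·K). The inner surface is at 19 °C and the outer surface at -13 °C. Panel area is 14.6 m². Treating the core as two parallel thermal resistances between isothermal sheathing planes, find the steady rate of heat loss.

Sheathing layers in series; stud and cavity paths in parallel between them.
R_inner = 0.013/(0.162×14.6) = 0.005496 K/W
R_stud  = 0.17/(46.2×0.16×14.6) = 0.001575 K/W
R_cav   = 0.17/(0.0337×0.84×14.6) = 0.4113 K/W
1/R_core = 1/R_stud + 1/R_cav → R_core = 0.001569 K/W
R_outer = 0.01/(0.558×14.6) = 0.001227 K/W
R_total = 0.008293 K/W
Q = ΔT/R_total = 32/0.008293

Q ≈ 3860 W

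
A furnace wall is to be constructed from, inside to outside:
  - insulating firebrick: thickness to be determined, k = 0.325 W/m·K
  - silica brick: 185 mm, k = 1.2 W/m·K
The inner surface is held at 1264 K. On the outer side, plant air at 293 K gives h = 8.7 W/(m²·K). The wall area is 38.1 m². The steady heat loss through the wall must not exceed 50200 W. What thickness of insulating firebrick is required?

L ≈ 152 mm

Treating each layer as a thermal resistance in series:
R_silica brick = L/(kA) = 0.185/(1.2×38.1) = 0.004046 K/W
R_outer film = 1/(h_o·A) = 1/(8.7×38.1) = 0.003017 K/W
Sum of the known resistances R_other = 0.007063 K/W
Required total resistance R_tot = ΔT/Q_allow = 971/50200 = 0.01934 K/W
R_insulating firebrick = R_tot − R_other = 0.01228 K/W
L = R·k·A = 0.01228×0.325×38.1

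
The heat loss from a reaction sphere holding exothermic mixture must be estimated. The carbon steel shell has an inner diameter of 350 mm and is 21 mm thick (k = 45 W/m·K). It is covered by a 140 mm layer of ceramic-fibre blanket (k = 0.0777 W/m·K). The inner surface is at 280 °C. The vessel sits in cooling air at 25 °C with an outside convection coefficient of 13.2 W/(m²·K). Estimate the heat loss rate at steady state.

Radial (spherical) resistances in series:
R_carbon steel shell = (1/0.175 − 1/0.196)/(4π×45) = 0.001083 K/W
R_ceramic-fibre blanket = (1/0.196 − 1/0.336)/(4π×0.0777) = 2.177 K/W
R_outer film = 1/(h·4πr_o²) = 1/(13.2×4π×0.336²) = 0.0534 K/W
R_total = 2.232 K/W
Q = ΔT/R_total = 255/2.232

Q ≈ 114 W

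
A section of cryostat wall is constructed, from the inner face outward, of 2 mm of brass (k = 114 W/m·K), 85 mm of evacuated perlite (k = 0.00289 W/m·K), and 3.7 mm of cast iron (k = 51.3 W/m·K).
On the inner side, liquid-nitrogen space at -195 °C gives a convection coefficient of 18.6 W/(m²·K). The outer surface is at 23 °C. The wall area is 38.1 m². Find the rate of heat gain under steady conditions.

Using the resistance-network approach (series):
R_inner film = 1/(h_i·A) = 1/(18.6×38.1) = 0.001411 K/W
R_brass = L/(kA) = 0.002/(114×38.1) = 4.605×10^-7 K/W
R_evacuated perlite = L/(kA) = 0.085/(0.00289×38.1) = 0.772 K/W
R_cast iron = L/(kA) = 0.0037/(51.3×38.1) = 1.893×10^-6 K/W
R_total = 0.7734 K/W
Q = ΔT / R_total = 218 / 0.7734

Q ≈ 282 W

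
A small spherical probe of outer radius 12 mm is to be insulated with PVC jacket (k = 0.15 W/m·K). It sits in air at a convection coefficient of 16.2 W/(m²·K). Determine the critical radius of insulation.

For a sphere r_cr = 2k/h = 2×0.15/16.2
r_cr = 18.5 mm; since the bare radius (12 mm) is below r_cr, adding a thin layer of insulation will *increase* heat loss.

r_cr ≈ 18.5 mm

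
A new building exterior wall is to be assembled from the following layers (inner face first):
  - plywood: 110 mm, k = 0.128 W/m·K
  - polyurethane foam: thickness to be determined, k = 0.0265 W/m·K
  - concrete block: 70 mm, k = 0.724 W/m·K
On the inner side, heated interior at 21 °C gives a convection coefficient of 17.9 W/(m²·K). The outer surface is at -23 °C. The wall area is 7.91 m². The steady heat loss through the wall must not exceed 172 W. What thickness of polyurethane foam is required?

Model the wall as resistances in series:
R_inner film = 1/(h_i·A) = 1/(17.9×7.91) = 0.007063 K/W
R_plywood = L/(kA) = 0.11/(0.128×7.91) = 0.1086 K/W
R_concrete block = L/(kA) = 0.07/(0.724×7.91) = 0.01222 K/W
Sum of the known resistances R_other = 0.1279 K/W
Required total resistance R_tot = ΔT/Q_allow = 44/172 = 0.2558 K/W
R_polyurethane foam = R_tot − R_other = 0.1279 K/W
L = R·k·A = 0.1279×0.0265×7.91

L ≈ 26.8 mm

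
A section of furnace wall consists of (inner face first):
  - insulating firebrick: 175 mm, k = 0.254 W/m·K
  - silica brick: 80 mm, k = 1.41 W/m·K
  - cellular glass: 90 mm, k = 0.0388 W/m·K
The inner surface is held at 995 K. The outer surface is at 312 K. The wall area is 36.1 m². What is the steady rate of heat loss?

Q ≈ 8040 W

Using the resistance-network approach (series):
R_insulating firebrick = L/(kA) = 0.175/(0.254×36.1) = 0.01909 K/W
R_silica brick = L/(kA) = 0.08/(1.41×36.1) = 0.001572 K/W
R_cellular glass = L/(kA) = 0.09/(0.0388×36.1) = 0.06425 K/W
R_total = 0.08491 K/W
Q = ΔT / R_total = 683 / 0.08491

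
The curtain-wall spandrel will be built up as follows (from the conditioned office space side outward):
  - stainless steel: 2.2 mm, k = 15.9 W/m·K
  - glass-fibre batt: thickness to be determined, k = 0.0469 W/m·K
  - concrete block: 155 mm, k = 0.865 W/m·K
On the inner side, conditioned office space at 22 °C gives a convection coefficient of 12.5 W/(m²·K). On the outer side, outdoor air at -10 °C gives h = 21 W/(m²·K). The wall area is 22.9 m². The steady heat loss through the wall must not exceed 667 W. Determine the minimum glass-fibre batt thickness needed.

L ≈ 37.1 mm

Series thermal resistances:
R_inner film = 1/(h_i·A) = 1/(12.5×22.9) = 0.003493 K/W
R_stainless steel = L/(kA) = 0.0022/(15.9×22.9) = 6.042×10^-6 K/W
R_concrete block = L/(kA) = 0.155/(0.865×22.9) = 0.007825 K/W
R_outer film = 1/(h_o·A) = 1/(21×22.9) = 0.002079 K/W
Sum of the known resistances R_other = 0.0134 K/W
Required total resistance R_tot = ΔT/Q_allow = 32/667 = 0.04798 K/W
R_glass-fibre batt = R_tot − R_other = 0.03457 K/W
L = R·k·A = 0.03457×0.0469×22.9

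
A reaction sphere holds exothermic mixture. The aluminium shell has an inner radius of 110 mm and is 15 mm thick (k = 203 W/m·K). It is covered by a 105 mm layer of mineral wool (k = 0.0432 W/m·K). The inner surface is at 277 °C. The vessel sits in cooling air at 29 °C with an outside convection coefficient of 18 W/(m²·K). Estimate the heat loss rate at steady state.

Q ≈ 36.4 W

Radial (spherical) resistances in series:
R_aluminium shell = (1/0.11 − 1/0.125)/(4π×203) = 4.276×10^-4 K/W
R_mineral wool = (1/0.125 − 1/0.23)/(4π×0.0432) = 6.728 K/W
R_outer film = 1/(h·4πr_o²) = 1/(18×4π×0.23²) = 0.08357 K/W
R_total = 6.812 K/W
Q = ΔT/R_total = 248/6.812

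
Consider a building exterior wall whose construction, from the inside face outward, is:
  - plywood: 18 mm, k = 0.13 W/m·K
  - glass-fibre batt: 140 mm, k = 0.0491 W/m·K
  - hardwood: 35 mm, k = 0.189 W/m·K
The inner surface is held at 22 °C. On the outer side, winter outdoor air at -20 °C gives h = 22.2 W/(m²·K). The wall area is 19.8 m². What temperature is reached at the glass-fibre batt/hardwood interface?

T ≈ -17 °C

Thermal resistances in series:
R_plywood = L/(kA) = 0.018/(0.13×19.8) = 0.006993 K/W
R_glass-fibre batt = L/(kA) = 0.14/(0.0491×19.8) = 0.144 K/W
R_hardwood = L/(kA) = 0.035/(0.189×19.8) = 0.009353 K/W
R_outer film = 1/(h_o·A) = 1/(22.2×19.8) = 0.002275 K/W
R_total = 0.1626 K/W;  Q = ΔT/R_total = 42/0.1626 = 258.3 W
T_interface = T_inner − Q·ΣR(inner→interface) = 22 − 258×0.151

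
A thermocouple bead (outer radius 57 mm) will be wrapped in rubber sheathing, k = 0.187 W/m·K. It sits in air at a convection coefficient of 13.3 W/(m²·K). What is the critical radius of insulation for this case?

For a sphere r_cr = 2k/h = 2×0.187/13.3
r_cr = 28.1 mm; since the bare radius (57 mm) is above r_cr, any added insulation will reduce heat loss.

r_cr ≈ 28.1 mm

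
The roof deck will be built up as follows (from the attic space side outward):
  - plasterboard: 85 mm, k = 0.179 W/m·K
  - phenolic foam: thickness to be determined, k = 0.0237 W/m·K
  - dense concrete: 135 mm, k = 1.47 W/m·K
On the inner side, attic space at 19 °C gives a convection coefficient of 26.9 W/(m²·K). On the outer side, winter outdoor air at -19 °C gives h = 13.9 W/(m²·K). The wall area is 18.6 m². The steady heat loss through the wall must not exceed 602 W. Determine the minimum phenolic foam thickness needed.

L ≈ 11.8 mm

Model the wall as resistances in series:
R_inner film = 1/(h_i·A) = 1/(26.9×18.6) = 0.001999 K/W
R_plasterboard = L/(kA) = 0.085/(0.179×18.6) = 0.02553 K/W
R_dense concrete = L/(kA) = 0.135/(1.47×18.6) = 0.004937 K/W
R_outer film = 1/(h_o·A) = 1/(13.9×18.6) = 0.003868 K/W
Sum of the known resistances R_other = 0.03633 K/W
Required total resistance R_tot = ΔT/Q_allow = 38/602 = 0.06312 K/W
R_phenolic foam = R_tot − R_other = 0.02679 K/W
L = R·k·A = 0.02679×0.0237×18.6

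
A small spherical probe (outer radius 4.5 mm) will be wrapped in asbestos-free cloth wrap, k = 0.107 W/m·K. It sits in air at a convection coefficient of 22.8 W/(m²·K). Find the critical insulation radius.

For a sphere r_cr = 2k/h = 2×0.107/22.8
r_cr = 9.39 mm; since the bare radius (4.5 mm) is below r_cr, adding a thin layer of insulation will *increase* heat loss.

r_cr ≈ 9.39 mm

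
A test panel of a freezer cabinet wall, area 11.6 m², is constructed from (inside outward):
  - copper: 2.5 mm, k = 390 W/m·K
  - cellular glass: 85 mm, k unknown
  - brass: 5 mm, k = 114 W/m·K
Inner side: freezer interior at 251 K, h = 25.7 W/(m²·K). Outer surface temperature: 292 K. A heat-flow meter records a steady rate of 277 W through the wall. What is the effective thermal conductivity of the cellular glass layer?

Series thermal resistances:
R_inner film = 1/(h_i·A) = 1/(25.7×11.6) = 0.003354 K/W
R_copper = L/(kA) = 0.0025/(390×11.6) = 5.526×10^-7 K/W
R_brass = L/(kA) = 0.005/(114×11.6) = 3.781×10^-6 K/W
Sum of known resistances R_other = 0.003359 K/W
Total R = ΔT/Q = 41/277 = 0.148 K/W
R_cellular glass = R_total − R_other = 0.1447 K/W
k = L/(R·A) = 0.085/(0.1447×11.6)

k ≈ 0.0507 W/(m·K)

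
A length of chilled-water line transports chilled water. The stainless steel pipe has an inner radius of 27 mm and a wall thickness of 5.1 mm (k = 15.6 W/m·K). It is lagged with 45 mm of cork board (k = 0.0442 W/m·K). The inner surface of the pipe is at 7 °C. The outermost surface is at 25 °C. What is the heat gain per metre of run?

q′ ≈ 5.7 W/m

Radial resistances (cylindrical: R_cond = ln(r_o/r_i)/(2πkL), R_conv = 1/(h·2πrL)):
R_stainless steel pipe wall = ln(32.1/27)/(2π×15.6×1) = 0.001765 K/W
R_cork board = ln(77.1/32.1)/(2π×0.0442×1) = 3.155 K/W
R_total = 3.157 K/W
Q = ΔT/R_total = 18/3.157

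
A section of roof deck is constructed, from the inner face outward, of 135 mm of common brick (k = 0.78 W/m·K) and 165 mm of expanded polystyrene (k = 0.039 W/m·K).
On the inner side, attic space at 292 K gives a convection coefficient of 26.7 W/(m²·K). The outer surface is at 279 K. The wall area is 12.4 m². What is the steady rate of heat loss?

Using the resistance-network approach (series):
R_inner film = 1/(h_i·A) = 1/(26.7×12.4) = 0.00302 K/W
R_common brick = L/(kA) = 0.135/(0.78×12.4) = 0.01396 K/W
R_expanded polystyrene = L/(kA) = 0.165/(0.039×12.4) = 0.3412 K/W
R_total = 0.3582 K/W
Q = ΔT / R_total = 13 / 0.3582

Q ≈ 36.3 W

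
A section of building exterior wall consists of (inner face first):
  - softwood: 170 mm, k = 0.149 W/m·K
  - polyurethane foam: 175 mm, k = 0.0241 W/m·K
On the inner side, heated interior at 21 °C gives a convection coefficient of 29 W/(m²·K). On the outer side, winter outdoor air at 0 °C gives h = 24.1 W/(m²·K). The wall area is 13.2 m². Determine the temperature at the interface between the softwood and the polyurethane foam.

T ≈ 18.1 °C

Treating each layer as a thermal resistance in series:
R_inner film = 1/(h_i·A) = 1/(29×13.2) = 0.002612 K/W
R_softwood = L/(kA) = 0.17/(0.149×13.2) = 0.08643 K/W
R_polyurethane foam = L/(kA) = 0.175/(0.0241×13.2) = 0.5501 K/W
R_outer film = 1/(h_o·A) = 1/(24.1×13.2) = 0.003143 K/W
R_total = 0.6423 K/W;  Q = ΔT/R_total = 21/0.6423 = 32.7 W
T_interface = T_inner − Q·ΣR(inner→interface) = 21 − 32.7×0.08905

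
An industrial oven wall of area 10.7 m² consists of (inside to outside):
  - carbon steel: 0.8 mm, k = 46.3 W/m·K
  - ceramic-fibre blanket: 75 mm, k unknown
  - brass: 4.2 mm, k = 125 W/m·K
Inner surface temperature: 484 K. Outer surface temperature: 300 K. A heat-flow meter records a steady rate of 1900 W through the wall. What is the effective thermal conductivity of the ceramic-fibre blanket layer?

Treating each layer as a thermal resistance in series:
R_carbon steel = L/(kA) = 0.0008/(46.3×10.7) = 1.615×10^-6 K/W
R_brass = L/(kA) = 0.0042/(125×10.7) = 3.14×10^-6 K/W
Sum of known resistances R_other = 4.755×10^-6 K/W
Total R = ΔT/Q = 184/1900 = 0.09684 K/W
R_ceramic-fibre blanket = R_total − R_other = 0.09684 K/W
k = L/(R·A) = 0.075/(0.09684×10.7)

k ≈ 0.0724 W/(m·K)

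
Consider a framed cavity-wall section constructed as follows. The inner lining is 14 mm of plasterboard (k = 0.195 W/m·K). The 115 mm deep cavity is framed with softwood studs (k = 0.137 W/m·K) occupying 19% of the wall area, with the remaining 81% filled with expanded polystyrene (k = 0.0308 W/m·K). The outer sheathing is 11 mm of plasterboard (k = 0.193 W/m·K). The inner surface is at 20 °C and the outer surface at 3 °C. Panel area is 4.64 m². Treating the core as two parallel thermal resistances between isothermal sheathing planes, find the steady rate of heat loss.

Sheathing layers in series; stud and cavity paths in parallel between them.
R_inner = 0.014/(0.195×4.64) = 0.01547 K/W
R_stud  = 0.115/(0.137×0.19×4.64) = 0.9522 K/W
R_cav   = 0.115/(0.0308×0.81×4.64) = 0.9934 K/W
1/R_core = 1/R_stud + 1/R_cav → R_core = 0.4862 K/W
R_outer = 0.011/(0.193×4.64) = 0.01228 K/W
R_total = 0.5139 K/W
Q = ΔT/R_total = 17/0.5139

Q ≈ 33.1 W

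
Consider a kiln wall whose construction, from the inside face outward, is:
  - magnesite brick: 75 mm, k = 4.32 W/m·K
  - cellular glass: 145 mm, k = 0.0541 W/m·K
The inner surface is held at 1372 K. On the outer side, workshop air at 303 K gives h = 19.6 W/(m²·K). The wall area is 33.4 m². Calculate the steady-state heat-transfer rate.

Q ≈ 13000 W

Series thermal resistances:
R_magnesite brick = L/(kA) = 0.075/(4.32×33.4) = 5.198×10^-4 K/W
R_cellular glass = L/(kA) = 0.145/(0.0541×33.4) = 0.08025 K/W
R_outer film = 1/(h_o·A) = 1/(19.6×33.4) = 0.001528 K/W
R_total = 0.08229 K/W
Q = ΔT / R_total = 1069 / 0.08229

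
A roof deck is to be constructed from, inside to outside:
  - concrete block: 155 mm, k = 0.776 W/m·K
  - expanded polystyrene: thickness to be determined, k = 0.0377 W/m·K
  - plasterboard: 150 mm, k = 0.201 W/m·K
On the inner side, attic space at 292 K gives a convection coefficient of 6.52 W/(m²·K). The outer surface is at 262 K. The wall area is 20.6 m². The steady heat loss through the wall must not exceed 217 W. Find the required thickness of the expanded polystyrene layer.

Model the wall as resistances in series:
R_inner film = 1/(h_i·A) = 1/(6.52×20.6) = 0.007445 K/W
R_concrete block = L/(kA) = 0.155/(0.776×20.6) = 0.009696 K/W
R_plasterboard = L/(kA) = 0.15/(0.201×20.6) = 0.03623 K/W
Sum of the known resistances R_other = 0.05337 K/W
Required total resistance R_tot = ΔT/Q_allow = 30/217 = 0.1382 K/W
R_expanded polystyrene = R_tot − R_other = 0.08488 K/W
L = R·k·A = 0.08488×0.0377×20.6

L ≈ 65.9 mm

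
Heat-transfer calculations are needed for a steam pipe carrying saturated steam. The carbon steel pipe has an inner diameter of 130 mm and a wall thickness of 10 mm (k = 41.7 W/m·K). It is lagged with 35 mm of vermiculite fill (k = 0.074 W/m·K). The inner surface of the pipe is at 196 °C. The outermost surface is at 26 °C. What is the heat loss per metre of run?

q′ ≈ 206 W/m

Radial resistances (cylindrical: R_cond = ln(r_o/r_i)/(2πkL), R_conv = 1/(h·2πrL)):
R_carbon steel pipe wall = ln(75/65)/(2π×41.7×1) = 5.462×10^-4 K/W
R_vermiculite fill = ln(110/75)/(2π×0.074×1) = 0.8237 K/W
R_total = 0.8243 K/W
Q = ΔT/R_total = 170/0.8243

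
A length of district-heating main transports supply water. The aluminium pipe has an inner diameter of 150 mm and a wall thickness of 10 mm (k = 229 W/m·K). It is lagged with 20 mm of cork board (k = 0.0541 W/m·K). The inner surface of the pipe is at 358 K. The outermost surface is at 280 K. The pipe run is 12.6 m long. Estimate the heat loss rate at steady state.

Q ≈ 1580 W

For a radial system each layer contributes R = ln(r_out/r_in)/(2πkL); films add R = 1/(hA).
R_aluminium pipe wall = ln(85/75)/(2π×229×12.6) = 6.904×10^-6 K/W
R_cork board = ln(105/85)/(2π×0.0541×12.6) = 0.04934 K/W
R_total = 0.04934 K/W
Q = ΔT/R_total = 78/0.04934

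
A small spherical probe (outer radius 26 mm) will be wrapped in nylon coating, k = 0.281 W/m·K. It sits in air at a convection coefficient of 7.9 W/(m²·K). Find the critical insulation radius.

For a sphere r_cr = 2k/h = 2×0.281/7.9
r_cr = 71.1 mm; since the bare radius (26 mm) is below r_cr, adding a thin layer of insulation will *increase* heat loss.

r_cr ≈ 71.1 mm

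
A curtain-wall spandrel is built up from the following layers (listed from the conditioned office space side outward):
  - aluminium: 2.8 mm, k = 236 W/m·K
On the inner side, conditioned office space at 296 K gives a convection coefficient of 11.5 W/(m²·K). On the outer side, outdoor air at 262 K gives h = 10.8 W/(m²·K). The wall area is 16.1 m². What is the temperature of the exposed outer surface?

Using the resistance-network approach (series):
R_inner film = 1/(h_i·A) = 1/(11.5×16.1) = 0.005401 K/W
R_aluminium = L/(kA) = 0.0028/(236×16.1) = 7.369×10^-7 K/W
R_outer film = 1/(h_o·A) = 1/(10.8×16.1) = 0.005751 K/W
R_total = 0.01115 K/W;  Q = ΔT/R_total = 34/0.01115 = 3049 W
T_interface = T_inner − Q·ΣR(inner→interface) = 296 − 3050×0.005402

T ≈ 280 K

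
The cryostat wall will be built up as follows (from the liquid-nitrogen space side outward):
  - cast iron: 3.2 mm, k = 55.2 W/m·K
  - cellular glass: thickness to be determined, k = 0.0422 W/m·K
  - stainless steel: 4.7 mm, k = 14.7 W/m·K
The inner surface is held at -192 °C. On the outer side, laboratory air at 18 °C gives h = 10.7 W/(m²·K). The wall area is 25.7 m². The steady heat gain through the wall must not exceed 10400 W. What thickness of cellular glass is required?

Series thermal resistances:
R_cast iron = L/(kA) = 0.0032/(55.2×25.7) = 2.256×10^-6 K/W
R_stainless steel = L/(kA) = 0.0047/(14.7×25.7) = 1.244×10^-5 K/W
R_outer film = 1/(h_o·A) = 1/(10.7×25.7) = 0.003636 K/W
Sum of the known resistances R_other = 0.003651 K/W
Required total resistance R_tot = ΔT/Q_allow = 210/10400 = 0.02019 K/W
R_cellular glass = R_tot − R_other = 0.01654 K/W
L = R·k·A = 0.01654×0.0422×25.7

L ≈ 17.9 mm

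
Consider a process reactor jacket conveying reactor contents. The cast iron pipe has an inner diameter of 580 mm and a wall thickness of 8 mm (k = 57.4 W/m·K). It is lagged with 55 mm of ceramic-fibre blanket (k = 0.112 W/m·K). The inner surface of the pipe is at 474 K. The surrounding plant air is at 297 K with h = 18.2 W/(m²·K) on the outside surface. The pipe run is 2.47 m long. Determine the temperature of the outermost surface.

T ≈ 314 K

Treating each annulus and film as a series resistance:
R_cast iron pipe wall = ln(298/290)/(2π×57.4×2.47) = 3.055×10^-5 K/W
R_ceramic-fibre blanket = ln(353/298)/(2π×0.112×2.47) = 0.09744 K/W
R_outer film = 1/(h_o·2πr_oL) = 1/(18.2×2π×0.353×2.47) = 0.01003 K/W
R_total = 0.1075 K/W
Q = ΔT/R_total = 177/0.1075
Q = 1650 W
T_interface = T_inner − Q·ΣR(inner→interface) = 474 − 1650×0.09747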